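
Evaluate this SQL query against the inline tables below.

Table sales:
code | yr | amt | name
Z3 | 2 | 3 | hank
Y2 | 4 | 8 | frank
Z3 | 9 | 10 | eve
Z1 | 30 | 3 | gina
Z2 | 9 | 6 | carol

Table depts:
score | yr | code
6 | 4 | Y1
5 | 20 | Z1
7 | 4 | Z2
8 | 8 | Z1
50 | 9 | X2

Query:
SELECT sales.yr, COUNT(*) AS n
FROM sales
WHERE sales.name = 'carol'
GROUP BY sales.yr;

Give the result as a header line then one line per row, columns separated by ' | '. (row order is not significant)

== RESULT ==
sales.yr | n
9 | 1

Derivation:
After WHERE (1 rows):
sales.code | sales.yr | sales.amt | sales.name
Z2 | 9 | 6 | carol
After GROUP BY (1 rows):
sales.yr | n
9 | 1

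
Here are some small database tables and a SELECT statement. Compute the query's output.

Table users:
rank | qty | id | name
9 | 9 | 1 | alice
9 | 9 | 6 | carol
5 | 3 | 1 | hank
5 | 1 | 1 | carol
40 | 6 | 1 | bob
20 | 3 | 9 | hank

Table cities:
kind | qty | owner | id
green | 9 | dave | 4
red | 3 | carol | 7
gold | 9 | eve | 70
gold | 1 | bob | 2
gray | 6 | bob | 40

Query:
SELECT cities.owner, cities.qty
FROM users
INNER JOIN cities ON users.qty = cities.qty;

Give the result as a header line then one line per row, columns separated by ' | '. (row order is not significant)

== RESULT ==
cities.owner | cities.qty
dave | 9
eve | 9
dave | 9
eve | 9
carol | 3
bob | 1
bob | 6
carol | 3

Derivation:
After JOIN cities (8 rows):
users.rank | users.qty | users.id | users.name | cities.kind | cities.qty | cities.owner | cities.id
9 | 9 | 1 | alice | green | 9 | dave | 4
9 | 9 | 1 | alice | gold | 9 | eve | 70
9 | 9 | 6 | carol | green | 9 | dave | 4
9 | 9 | 6 | carol | gold | 9 | eve | 70
5 | 3 | 1 | hank | red | 3 | carol | 7
5 | 1 | 1 | carol | gold | 1 | bob | 2
40 | 6 | 1 | bob | gray | 6 | bob | 40
20 | 3 | 9 | hank | red | 3 | carol | 7
After SELECT (8 rows):
cities.owner | cities.qty
dave | 9
eve | 9
dave | 9
eve | 9
carol | 3
bob | 1
bob | 6
carol | 3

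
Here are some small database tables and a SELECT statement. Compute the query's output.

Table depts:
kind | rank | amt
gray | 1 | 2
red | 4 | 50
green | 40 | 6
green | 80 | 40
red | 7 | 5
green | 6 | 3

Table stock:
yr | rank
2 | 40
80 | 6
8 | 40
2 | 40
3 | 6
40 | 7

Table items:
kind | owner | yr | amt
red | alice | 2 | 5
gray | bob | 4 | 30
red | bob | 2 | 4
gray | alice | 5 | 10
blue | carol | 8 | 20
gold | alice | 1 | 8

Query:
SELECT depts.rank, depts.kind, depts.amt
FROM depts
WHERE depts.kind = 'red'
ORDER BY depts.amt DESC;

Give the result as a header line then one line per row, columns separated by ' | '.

== RESULT ==
depts.rank | depts.kind | depts.amt
4 | red | 50
7 | red | 5

Derivation:
After WHERE (2 rows):
depts.kind | depts.rank | depts.amt
red | 4 | 50
red | 7 | 5
After SELECT (2 rows):
depts.rank | depts.kind | depts.amt
4 | red | 50
7 | red | 5
After ORDER BY (2 rows):
depts.rank | depts.kind | depts.amt
4 | red | 50
7 | red | 5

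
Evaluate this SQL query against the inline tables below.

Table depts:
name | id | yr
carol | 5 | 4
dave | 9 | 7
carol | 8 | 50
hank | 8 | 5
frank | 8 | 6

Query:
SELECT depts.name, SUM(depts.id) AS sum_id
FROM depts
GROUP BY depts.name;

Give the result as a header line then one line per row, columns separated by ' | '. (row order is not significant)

== RESULT ==
depts.name | sum_id
carol | 13
dave | 9
hank | 8
frank | 8

Derivation:
After GROUP BY (4 rows):
depts.name | sum_id
carol | 13
dave | 9
hank | 8
frank | 8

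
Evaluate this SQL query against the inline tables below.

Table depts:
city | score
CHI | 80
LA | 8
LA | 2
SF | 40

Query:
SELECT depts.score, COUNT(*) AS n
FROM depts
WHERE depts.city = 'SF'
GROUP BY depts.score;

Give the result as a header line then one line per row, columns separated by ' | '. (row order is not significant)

After WHERE (1 rows):
depts.city | depts.score
SF | 40
After GROUP BY (1 rows):
depts.score | n
40 | 1

== RESULT ==
depts.score | n
40 | 1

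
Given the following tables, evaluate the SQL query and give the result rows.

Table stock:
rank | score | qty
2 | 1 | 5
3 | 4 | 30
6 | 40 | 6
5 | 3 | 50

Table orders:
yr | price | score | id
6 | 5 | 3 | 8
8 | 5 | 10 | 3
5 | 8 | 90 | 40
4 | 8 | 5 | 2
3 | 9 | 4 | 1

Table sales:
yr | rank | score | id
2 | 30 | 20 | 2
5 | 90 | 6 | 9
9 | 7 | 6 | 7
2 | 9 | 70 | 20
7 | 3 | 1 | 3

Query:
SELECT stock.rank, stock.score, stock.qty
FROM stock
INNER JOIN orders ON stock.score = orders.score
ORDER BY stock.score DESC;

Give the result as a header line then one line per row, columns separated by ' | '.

After JOIN orders (2 rows):
stock.rank | stock.score | stock.qty | orders.yr | orders.price | orders.score | orders.id
3 | 4 | 30 | 3 | 9 | 4 | 1
5 | 3 | 50 | 6 | 5 | 3 | 8
After SELECT (2 rows):
stock.rank | stock.score | stock.qty
3 | 4 | 30
5 | 3 | 50
After ORDER BY (2 rows):
stock.rank | stock.score | stock.qty
3 | 4 | 30
5 | 3 | 50

== RESULT ==
stock.rank | stock.score | stock.qty
3 | 4 | 30
5 | 3 | 50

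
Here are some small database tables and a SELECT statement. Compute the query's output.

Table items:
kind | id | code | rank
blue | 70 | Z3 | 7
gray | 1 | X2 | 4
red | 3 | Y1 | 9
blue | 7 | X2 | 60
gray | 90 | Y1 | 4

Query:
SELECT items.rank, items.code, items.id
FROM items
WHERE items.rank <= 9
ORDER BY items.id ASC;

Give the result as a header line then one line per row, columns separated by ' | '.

After WHERE (4 rows):
items.kind | items.id | items.code | items.rank
blue | 70 | Z3 | 7
gray | 1 | X2 | 4
red | 3 | Y1 | 9
gray | 90 | Y1 | 4
After SELECT (4 rows):
items.rank | items.code | items.id
7 | Z3 | 70
4 | X2 | 1
9 | Y1 | 3
4 | Y1 | 90
After ORDER BY (4 rows):
items.rank | items.code | items.id
4 | X2 | 1
9 | Y1 | 3
7 | Z3 | 70
4 | Y1 | 90

== RESULT ==
items.rank | items.code | items.id
4 | X2 | 1
9 | Y1 | 3
7 | Z3 | 70
4 | Y1 | 90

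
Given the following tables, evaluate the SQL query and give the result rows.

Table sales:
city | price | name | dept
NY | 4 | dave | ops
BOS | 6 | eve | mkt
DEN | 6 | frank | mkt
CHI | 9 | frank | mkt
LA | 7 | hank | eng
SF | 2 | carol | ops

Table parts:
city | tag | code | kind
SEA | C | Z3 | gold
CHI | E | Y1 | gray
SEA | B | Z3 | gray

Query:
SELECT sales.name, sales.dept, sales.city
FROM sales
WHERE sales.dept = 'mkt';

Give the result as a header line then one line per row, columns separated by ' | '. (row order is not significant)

== RESULT ==
sales.name | sales.dept | sales.city
eve | mkt | BOS
frank | mkt | DEN
frank | mkt | CHI

Derivation:
After WHERE (3 rows):
sales.city | sales.price | sales.name | sales.dept
BOS | 6 | eve | mkt
DEN | 6 | frank | mkt
CHI | 9 | frank | mkt
After SELECT (3 rows):
sales.name | sales.dept | sales.city
eve | mkt | BOS
frank | mkt | DEN
frank | mkt | CHI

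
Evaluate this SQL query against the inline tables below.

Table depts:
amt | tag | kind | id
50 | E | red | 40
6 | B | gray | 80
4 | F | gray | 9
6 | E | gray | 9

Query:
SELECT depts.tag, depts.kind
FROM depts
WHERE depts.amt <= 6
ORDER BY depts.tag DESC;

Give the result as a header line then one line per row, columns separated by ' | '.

After WHERE (3 rows):
depts.amt | depts.tag | depts.kind | depts.id
6 | B | gray | 80
4 | F | gray | 9
6 | E | gray | 9
After SELECT (3 rows):
depts.tag | depts.kind
B | gray
F | gray
E | gray
After ORDER BY (3 rows):
depts.tag | depts.kind
F | gray
E | gray
B | gray

== RESULT ==
depts.tag | depts.kind
F | gray
E | gray
B | gray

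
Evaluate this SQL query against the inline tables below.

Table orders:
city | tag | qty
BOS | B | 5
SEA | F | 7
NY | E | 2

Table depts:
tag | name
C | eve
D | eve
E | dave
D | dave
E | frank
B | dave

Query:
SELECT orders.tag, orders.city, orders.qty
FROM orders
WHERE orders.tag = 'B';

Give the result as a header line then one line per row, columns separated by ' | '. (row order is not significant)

After WHERE (1 rows):
orders.city | orders.tag | orders.qty
BOS | B | 5
After SELECT (1 rows):
orders.tag | orders.city | orders.qty
B | BOS | 5

== RESULT ==
orders.tag | orders.city | orders.qty
B | BOS | 5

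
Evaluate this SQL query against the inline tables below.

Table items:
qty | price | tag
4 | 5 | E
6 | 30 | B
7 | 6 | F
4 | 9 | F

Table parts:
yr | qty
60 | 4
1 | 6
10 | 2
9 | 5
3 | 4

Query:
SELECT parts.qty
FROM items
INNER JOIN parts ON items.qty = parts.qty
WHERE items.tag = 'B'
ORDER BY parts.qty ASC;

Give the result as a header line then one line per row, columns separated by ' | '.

After JOIN parts (5 rows):
items.qty | items.price | items.tag | parts.yr | parts.qty
4 | 5 | E | 60 | 4
4 | 5 | E | 3 | 4
6 | 30 | B | 1 | 6
4 | 9 | F | 60 | 4
4 | 9 | F | 3 | 4
After WHERE (1 rows):
items.qty | items.price | items.tag | parts.yr | parts.qty
6 | 30 | B | 1 | 6
After SELECT (1 rows):
parts.qty
6
After ORDER BY (1 rows):
parts.qty
6

== RESULT ==
parts.qty
6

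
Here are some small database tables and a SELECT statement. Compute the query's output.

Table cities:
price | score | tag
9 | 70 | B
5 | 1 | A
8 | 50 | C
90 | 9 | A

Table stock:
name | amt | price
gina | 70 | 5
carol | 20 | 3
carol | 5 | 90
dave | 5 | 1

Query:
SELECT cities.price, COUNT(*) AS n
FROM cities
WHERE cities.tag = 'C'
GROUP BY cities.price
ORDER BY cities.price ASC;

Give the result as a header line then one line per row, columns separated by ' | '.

After WHERE (1 rows):
cities.price | cities.score | cities.tag
8 | 50 | C
After GROUP BY (1 rows):
cities.price | n
8 | 1
After ORDER BY (1 rows):
cities.price | n
8 | 1

== RESULT ==
cities.price | n
8 | 1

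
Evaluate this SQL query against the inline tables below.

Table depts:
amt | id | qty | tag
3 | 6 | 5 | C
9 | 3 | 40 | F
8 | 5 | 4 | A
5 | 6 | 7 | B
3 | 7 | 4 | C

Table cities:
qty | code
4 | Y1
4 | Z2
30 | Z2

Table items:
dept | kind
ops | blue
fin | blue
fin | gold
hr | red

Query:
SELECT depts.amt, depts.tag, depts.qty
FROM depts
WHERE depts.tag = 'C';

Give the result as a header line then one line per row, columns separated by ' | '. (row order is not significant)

After WHERE (2 rows):
depts.amt | depts.id | depts.qty | depts.tag
3 | 6 | 5 | C
3 | 7 | 4 | C
After SELECT (2 rows):
depts.amt | depts.tag | depts.qty
3 | C | 5
3 | C | 4

== RESULT ==
depts.amt | depts.tag | depts.qty
3 | C | 5
3 | C | 4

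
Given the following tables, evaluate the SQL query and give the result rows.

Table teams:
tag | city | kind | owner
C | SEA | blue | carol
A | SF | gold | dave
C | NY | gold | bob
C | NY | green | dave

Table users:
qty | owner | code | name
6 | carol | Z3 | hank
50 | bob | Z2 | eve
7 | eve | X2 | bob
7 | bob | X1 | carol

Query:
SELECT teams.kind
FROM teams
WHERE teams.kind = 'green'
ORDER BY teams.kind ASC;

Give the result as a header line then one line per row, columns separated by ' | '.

After WHERE (1 rows):
teams.tag | teams.city | teams.kind | teams.owner
C | NY | green | dave
After SELECT (1 rows):
teams.kind
green
After ORDER BY (1 rows):
teams.kind
green

== RESULT ==
teams.kind
green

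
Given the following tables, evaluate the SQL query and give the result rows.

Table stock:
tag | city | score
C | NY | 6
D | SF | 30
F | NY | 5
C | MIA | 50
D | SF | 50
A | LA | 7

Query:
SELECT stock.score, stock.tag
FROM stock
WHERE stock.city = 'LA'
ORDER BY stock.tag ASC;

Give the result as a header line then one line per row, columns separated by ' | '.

== RESULT ==
stock.score | stock.tag
7 | A

Derivation:
After WHERE (1 rows):
stock.tag | stock.city | stock.score
A | LA | 7
After SELECT (1 rows):
stock.score | stock.tag
7 | A
After ORDER BY (1 rows):
stock.score | stock.tag
7 | A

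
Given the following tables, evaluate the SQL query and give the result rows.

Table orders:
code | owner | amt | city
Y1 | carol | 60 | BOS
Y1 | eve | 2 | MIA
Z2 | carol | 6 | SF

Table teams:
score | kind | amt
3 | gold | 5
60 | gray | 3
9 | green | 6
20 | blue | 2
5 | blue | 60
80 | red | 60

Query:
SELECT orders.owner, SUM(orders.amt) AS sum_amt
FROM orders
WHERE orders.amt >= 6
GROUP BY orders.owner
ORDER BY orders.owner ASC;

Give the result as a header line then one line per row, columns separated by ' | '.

== RESULT ==
orders.owner | sum_amt
carol | 66

Derivation:
After WHERE (2 rows):
orders.code | orders.owner | orders.amt | orders.city
Y1 | carol | 60 | BOS
Z2 | carol | 6 | SF
After GROUP BY (1 rows):
orders.owner | sum_amt
carol | 66
After ORDER BY (1 rows):
orders.owner | sum_amt
carol | 66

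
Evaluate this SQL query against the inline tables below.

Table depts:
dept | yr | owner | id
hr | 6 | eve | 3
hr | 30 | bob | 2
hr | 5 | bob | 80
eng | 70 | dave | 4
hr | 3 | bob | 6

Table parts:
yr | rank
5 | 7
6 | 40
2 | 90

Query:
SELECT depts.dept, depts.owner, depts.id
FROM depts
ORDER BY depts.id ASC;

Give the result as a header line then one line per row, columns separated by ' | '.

After SELECT (5 rows):
depts.dept | depts.owner | depts.id
hr | eve | 3
hr | bob | 2
hr | bob | 80
eng | dave | 4
hr | bob | 6
After ORDER BY (5 rows):
depts.dept | depts.owner | depts.id
hr | bob | 2
hr | eve | 3
eng | dave | 4
hr | bob | 6
hr | bob | 80

== RESULT ==
depts.dept | depts.owner | depts.id
hr | bob | 2
hr | eve | 3
eng | dave | 4
hr | bob | 6
hr | bob | 80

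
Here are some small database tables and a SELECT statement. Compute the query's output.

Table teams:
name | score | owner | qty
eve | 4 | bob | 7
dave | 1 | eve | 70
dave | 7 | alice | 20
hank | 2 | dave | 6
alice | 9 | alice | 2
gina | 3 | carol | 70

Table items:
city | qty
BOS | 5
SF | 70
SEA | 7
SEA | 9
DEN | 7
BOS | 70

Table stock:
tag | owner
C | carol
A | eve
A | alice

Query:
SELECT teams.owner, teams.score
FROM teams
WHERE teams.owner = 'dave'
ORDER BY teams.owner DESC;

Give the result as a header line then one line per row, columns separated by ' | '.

== RESULT ==
teams.owner | teams.score
dave | 2

Derivation:
After WHERE (1 rows):
teams.name | teams.score | teams.owner | teams.qty
hank | 2 | dave | 6
After SELECT (1 rows):
teams.owner | teams.score
dave | 2
After ORDER BY (1 rows):
teams.owner | teams.score
dave | 2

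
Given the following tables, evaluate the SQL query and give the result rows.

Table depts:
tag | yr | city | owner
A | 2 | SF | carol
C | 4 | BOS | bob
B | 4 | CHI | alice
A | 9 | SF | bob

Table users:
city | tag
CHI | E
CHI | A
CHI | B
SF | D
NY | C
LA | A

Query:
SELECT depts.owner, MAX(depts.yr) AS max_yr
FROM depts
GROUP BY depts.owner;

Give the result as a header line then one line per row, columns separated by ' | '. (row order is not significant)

== RESULT ==
depts.owner | max_yr
carol | 2
bob | 9
alice | 4

Derivation:
After GROUP BY (3 rows):
depts.owner | max_yr
carol | 2
bob | 9
alice | 4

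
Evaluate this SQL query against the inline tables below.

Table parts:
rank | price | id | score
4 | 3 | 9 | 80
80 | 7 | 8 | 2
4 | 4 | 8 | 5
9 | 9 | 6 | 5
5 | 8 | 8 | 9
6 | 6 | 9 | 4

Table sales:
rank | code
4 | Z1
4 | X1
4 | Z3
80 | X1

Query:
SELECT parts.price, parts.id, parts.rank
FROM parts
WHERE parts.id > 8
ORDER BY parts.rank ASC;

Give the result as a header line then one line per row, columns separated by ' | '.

== RESULT ==
parts.price | parts.id | parts.rank
3 | 9 | 4
6 | 9 | 6

Derivation:
After WHERE (2 rows):
parts.rank | parts.price | parts.id | parts.score
4 | 3 | 9 | 80
6 | 6 | 9 | 4
After SELECT (2 rows):
parts.price | parts.id | parts.rank
3 | 9 | 4
6 | 9 | 6
After ORDER BY (2 rows):
parts.price | parts.id | parts.rank
3 | 9 | 4
6 | 9 | 6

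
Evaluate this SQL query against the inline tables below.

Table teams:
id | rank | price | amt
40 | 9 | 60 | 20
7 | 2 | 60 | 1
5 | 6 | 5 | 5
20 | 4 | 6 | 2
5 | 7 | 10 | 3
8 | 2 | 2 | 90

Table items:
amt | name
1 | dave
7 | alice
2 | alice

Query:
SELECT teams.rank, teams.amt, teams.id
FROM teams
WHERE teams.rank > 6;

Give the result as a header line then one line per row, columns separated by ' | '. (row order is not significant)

After WHERE (2 rows):
teams.id | teams.rank | teams.price | teams.amt
40 | 9 | 60 | 20
5 | 7 | 10 | 3
After SELECT (2 rows):
teams.rank | teams.amt | teams.id
9 | 20 | 40
7 | 3 | 5

== RESULT ==
teams.rank | teams.amt | teams.id
9 | 20 | 40
7 | 3 | 5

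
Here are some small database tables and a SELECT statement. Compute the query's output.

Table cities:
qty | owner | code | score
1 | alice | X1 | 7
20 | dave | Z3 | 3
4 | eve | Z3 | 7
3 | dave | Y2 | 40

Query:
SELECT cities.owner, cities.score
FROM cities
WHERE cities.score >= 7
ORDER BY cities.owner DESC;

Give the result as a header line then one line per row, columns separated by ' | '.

== RESULT ==
cities.owner | cities.score
eve | 7
dave | 40
alice | 7

Derivation:
After WHERE (3 rows):
cities.qty | cities.owner | cities.code | cities.score
1 | alice | X1 | 7
4 | eve | Z3 | 7
3 | dave | Y2 | 40
After SELECT (3 rows):
cities.owner | cities.score
alice | 7
eve | 7
dave | 40
After ORDER BY (3 rows):
cities.owner | cities.score
eve | 7
dave | 40
alice | 7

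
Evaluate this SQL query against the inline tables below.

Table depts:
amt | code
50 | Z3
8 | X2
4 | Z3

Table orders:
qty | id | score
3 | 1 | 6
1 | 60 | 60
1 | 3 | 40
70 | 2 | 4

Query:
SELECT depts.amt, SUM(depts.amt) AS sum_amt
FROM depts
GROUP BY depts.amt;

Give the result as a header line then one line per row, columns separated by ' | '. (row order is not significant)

== RESULT ==
depts.amt | sum_amt
50 | 50
8 | 8
4 | 4

Derivation:
After GROUP BY (3 rows):
depts.amt | sum_amt
50 | 50
8 | 8
4 | 4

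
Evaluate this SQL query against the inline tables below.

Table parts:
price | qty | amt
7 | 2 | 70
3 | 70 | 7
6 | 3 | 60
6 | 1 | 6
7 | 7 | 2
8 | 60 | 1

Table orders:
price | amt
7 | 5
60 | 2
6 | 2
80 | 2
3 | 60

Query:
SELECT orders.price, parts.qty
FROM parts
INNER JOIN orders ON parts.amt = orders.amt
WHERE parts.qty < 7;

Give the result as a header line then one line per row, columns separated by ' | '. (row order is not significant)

After JOIN orders (4 rows):
parts.price | parts.qty | parts.amt | orders.price | orders.amt
6 | 3 | 60 | 3 | 60
7 | 7 | 2 | 60 | 2
7 | 7 | 2 | 6 | 2
7 | 7 | 2 | 80 | 2
After WHERE (1 rows):
parts.price | parts.qty | parts.amt | orders.price | orders.amt
6 | 3 | 60 | 3 | 60
After SELECT (1 rows):
orders.price | parts.qty
3 | 3

== RESULT ==
orders.price | parts.qty
3 | 3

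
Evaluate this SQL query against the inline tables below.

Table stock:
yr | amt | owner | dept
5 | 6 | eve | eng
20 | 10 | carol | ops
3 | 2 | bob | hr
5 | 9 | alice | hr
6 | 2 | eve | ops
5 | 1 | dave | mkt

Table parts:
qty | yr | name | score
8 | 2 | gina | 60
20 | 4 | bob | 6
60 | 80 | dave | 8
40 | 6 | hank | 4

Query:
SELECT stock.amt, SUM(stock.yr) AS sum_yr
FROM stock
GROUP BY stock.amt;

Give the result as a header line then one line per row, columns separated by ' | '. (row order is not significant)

After GROUP BY (5 rows):
stock.amt | sum_yr
6 | 5
10 | 20
2 | 9
9 | 5
1 | 5

== RESULT ==
stock.amt | sum_yr
6 | 5
10 | 20
2 | 9
9 | 5
1 | 5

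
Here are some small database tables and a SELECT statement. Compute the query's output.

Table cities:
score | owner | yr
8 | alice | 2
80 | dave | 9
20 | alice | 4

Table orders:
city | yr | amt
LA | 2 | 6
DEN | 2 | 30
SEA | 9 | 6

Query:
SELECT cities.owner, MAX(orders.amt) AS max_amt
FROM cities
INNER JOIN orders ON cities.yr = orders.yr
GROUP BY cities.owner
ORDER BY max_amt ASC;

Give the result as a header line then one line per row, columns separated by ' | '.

After JOIN orders (3 rows):
cities.score | cities.owner | cities.yr | orders.city | orders.yr | orders.amt
8 | alice | 2 | LA | 2 | 6
8 | alice | 2 | DEN | 2 | 30
80 | dave | 9 | SEA | 9 | 6
After GROUP BY (2 rows):
cities.owner | max_amt
alice | 30
dave | 6
After ORDER BY (2 rows):
cities.owner | max_amt
dave | 6
alice | 30

== RESULT ==
cities.owner | max_amt
dave | 6
alice | 30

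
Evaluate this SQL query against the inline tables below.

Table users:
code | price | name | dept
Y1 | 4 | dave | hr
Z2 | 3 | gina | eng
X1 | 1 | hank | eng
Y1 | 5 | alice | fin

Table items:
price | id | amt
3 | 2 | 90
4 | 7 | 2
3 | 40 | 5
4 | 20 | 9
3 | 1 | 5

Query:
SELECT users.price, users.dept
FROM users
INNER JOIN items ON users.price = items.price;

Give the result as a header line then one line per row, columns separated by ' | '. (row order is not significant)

== RESULT ==
users.price | users.dept
4 | hr
4 | hr
3 | eng
3 | eng
3 | eng

Derivation:
After JOIN items (5 rows):
users.code | users.price | users.name | users.dept | items.price | items.id | items.amt
Y1 | 4 | dave | hr | 4 | 7 | 2
Y1 | 4 | dave | hr | 4 | 20 | 9
Z2 | 3 | gina | eng | 3 | 2 | 90
Z2 | 3 | gina | eng | 3 | 40 | 5
Z2 | 3 | gina | eng | 3 | 1 | 5
After SELECT (5 rows):
users.price | users.dept
4 | hr
4 | hr
3 | eng
3 | eng
3 | eng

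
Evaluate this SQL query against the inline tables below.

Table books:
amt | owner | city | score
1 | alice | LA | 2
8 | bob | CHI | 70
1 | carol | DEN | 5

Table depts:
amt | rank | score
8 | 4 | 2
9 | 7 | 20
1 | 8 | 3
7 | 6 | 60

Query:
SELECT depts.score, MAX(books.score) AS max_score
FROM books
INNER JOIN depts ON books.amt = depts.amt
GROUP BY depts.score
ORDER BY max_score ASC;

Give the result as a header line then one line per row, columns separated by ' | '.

== RESULT ==
depts.score | max_score
3 | 5
2 | 70

Derivation:
After JOIN depts (3 rows):
books.amt | books.owner | books.city | books.score | depts.amt | depts.rank | depts.score
1 | alice | LA | 2 | 1 | 8 | 3
8 | bob | CHI | 70 | 8 | 4 | 2
1 | carol | DEN | 5 | 1 | 8 | 3
After GROUP BY (2 rows):
depts.score | max_score
3 | 5
2 | 70
After ORDER BY (2 rows):
depts.score | max_score
3 | 5
2 | 70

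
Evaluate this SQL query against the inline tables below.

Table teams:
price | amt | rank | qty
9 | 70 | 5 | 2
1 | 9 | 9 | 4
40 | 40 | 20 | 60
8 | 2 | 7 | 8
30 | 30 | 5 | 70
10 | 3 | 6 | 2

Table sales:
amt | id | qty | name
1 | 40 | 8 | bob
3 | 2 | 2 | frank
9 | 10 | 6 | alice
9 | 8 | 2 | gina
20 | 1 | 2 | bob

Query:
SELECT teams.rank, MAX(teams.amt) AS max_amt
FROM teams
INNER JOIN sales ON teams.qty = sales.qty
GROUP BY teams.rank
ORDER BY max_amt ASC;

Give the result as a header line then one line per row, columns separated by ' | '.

After JOIN sales (7 rows):
teams.price | teams.amt | teams.rank | teams.qty | sales.amt | sales.id | sales.qty | sales.name
9 | 70 | 5 | 2 | 3 | 2 | 2 | frank
9 | 70 | 5 | 2 | 9 | 8 | 2 | gina
9 | 70 | 5 | 2 | 20 | 1 | 2 | bob
8 | 2 | 7 | 8 | 1 | 40 | 8 | bob
10 | 3 | 6 | 2 | 3 | 2 | 2 | frank
10 | 3 | 6 | 2 | 9 | 8 | 2 | gina
10 | 3 | 6 | 2 | 20 | 1 | 2 | bob
After GROUP BY (3 rows):
teams.rank | max_amt
5 | 70
7 | 2
6 | 3
After ORDER BY (3 rows):
teams.rank | max_amt
7 | 2
6 | 3
5 | 70

== RESULT ==
teams.rank | max_amt
7 | 2
6 | 3
5 | 70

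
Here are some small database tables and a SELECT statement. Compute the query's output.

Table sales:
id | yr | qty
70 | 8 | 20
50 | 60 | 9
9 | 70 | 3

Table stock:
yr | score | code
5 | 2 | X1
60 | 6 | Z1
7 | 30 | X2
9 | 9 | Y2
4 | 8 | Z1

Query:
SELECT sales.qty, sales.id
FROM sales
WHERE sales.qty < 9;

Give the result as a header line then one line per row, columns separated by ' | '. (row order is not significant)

== RESULT ==
sales.qty | sales.id
3 | 9

Derivation:
After WHERE (1 rows):
sales.id | sales.yr | sales.qty
9 | 70 | 3
After SELECT (1 rows):
sales.qty | sales.id
3 | 9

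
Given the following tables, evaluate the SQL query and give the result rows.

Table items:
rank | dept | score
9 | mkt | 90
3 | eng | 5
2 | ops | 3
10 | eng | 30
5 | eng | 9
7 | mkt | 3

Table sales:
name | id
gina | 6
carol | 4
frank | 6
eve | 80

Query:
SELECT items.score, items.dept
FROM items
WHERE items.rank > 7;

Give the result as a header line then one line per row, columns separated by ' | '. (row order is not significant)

After WHERE (2 rows):
items.rank | items.dept | items.score
9 | mkt | 90
10 | eng | 30
After SELECT (2 rows):
items.score | items.dept
90 | mkt
30 | eng

== RESULT ==
items.score | items.dept
90 | mkt
30 | eng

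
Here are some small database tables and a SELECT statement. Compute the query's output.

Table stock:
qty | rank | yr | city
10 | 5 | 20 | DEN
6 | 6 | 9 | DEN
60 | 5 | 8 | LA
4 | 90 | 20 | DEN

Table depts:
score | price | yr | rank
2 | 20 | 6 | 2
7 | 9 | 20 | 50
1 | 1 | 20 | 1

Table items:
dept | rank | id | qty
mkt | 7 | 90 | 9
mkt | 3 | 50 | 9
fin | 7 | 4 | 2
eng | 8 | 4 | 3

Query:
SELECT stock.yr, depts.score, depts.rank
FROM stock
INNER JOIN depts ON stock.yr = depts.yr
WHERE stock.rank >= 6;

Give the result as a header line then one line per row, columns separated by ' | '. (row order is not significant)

== RESULT ==
stock.yr | depts.score | depts.rank
20 | 7 | 50
20 | 1 | 1

Derivation:
After JOIN depts (4 rows):
stock.qty | stock.rank | stock.yr | stock.city | depts.score | depts.price | depts.yr | depts.rank
10 | 5 | 20 | DEN | 7 | 9 | 20 | 50
10 | 5 | 20 | DEN | 1 | 1 | 20 | 1
4 | 90 | 20 | DEN | 7 | 9 | 20 | 50
4 | 90 | 20 | DEN | 1 | 1 | 20 | 1
After WHERE (2 rows):
stock.qty | stock.rank | stock.yr | stock.city | depts.score | depts.price | depts.yr | depts.rank
4 | 90 | 20 | DEN | 7 | 9 | 20 | 50
4 | 90 | 20 | DEN | 1 | 1 | 20 | 1
After SELECT (2 rows):
stock.yr | depts.score | depts.rank
20 | 7 | 50
20 | 1 | 1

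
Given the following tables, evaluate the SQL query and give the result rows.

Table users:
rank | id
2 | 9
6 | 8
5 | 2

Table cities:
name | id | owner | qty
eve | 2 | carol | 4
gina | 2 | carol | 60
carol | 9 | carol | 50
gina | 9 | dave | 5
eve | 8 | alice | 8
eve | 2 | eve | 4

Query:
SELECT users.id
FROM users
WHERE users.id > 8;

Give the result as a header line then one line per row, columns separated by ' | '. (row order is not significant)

After WHERE (1 rows):
users.rank | users.id
2 | 9
After SELECT (1 rows):
users.id
9

== RESULT ==
users.id
9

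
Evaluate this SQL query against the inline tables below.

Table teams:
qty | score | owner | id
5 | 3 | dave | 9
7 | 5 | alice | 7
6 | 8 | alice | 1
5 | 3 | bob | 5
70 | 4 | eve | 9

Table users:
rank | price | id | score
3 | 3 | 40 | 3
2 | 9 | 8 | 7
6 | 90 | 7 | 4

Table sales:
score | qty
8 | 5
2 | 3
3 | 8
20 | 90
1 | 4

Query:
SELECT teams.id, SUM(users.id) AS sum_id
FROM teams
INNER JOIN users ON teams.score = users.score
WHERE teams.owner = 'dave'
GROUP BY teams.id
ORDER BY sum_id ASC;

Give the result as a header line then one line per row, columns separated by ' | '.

== RESULT ==
teams.id | sum_id
9 | 40

Derivation:
After JOIN users (3 rows):
teams.qty | teams.score | teams.owner | teams.id | users.rank | users.price | users.id | users.score
5 | 3 | dave | 9 | 3 | 3 | 40 | 3
5 | 3 | bob | 5 | 3 | 3 | 40 | 3
70 | 4 | eve | 9 | 6 | 90 | 7 | 4
After WHERE (1 rows):
teams.qty | teams.score | teams.owner | teams.id | users.rank | users.price | users.id | users.score
5 | 3 | dave | 9 | 3 | 3 | 40 | 3
After GROUP BY (1 rows):
teams.id | sum_id
9 | 40
After ORDER BY (1 rows):
teams.id | sum_id
9 | 40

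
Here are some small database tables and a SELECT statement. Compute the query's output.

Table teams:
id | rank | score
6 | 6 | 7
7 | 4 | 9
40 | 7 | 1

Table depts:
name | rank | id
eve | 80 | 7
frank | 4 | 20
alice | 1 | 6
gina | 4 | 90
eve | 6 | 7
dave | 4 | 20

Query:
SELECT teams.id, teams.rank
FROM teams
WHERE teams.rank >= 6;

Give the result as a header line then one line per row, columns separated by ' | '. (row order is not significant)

After WHERE (2 rows):
teams.id | teams.rank | teams.score
6 | 6 | 7
40 | 7 | 1
After SELECT (2 rows):
teams.id | teams.rank
6 | 6
40 | 7

== RESULT ==
teams.id | teams.rank
6 | 6
40 | 7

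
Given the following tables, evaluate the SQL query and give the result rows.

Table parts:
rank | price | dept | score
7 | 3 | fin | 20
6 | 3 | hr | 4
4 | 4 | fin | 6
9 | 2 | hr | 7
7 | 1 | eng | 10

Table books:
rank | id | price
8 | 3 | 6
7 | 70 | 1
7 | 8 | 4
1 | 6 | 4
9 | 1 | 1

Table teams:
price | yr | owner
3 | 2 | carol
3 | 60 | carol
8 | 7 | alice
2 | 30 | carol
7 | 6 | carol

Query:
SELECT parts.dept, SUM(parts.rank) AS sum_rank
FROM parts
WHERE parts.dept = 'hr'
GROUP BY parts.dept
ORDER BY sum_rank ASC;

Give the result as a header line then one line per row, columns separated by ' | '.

== RESULT ==
parts.dept | sum_rank
hr | 15

Derivation:
After WHERE (2 rows):
parts.rank | parts.price | parts.dept | parts.score
6 | 3 | hr | 4
9 | 2 | hr | 7
After GROUP BY (1 rows):
parts.dept | sum_rank
hr | 15
After ORDER BY (1 rows):
parts.dept | sum_rank
hr | 15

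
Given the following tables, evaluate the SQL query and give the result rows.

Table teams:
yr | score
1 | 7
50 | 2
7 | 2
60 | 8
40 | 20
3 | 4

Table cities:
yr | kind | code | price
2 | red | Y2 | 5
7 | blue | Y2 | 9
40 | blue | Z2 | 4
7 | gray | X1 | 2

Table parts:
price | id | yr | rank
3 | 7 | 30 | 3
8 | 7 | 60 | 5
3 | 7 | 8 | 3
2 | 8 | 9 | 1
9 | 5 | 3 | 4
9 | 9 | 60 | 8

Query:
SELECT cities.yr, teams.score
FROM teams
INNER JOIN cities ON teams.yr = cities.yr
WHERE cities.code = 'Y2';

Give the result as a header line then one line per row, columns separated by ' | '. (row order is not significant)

== RESULT ==
cities.yr | teams.score
7 | 2

Derivation:
After JOIN cities (3 rows):
teams.yr | teams.score | cities.yr | cities.kind | cities.code | cities.price
7 | 2 | 7 | blue | Y2 | 9
7 | 2 | 7 | gray | X1 | 2
40 | 20 | 40 | blue | Z2 | 4
After WHERE (1 rows):
teams.yr | teams.score | cities.yr | cities.kind | cities.code | cities.price
7 | 2 | 7 | blue | Y2 | 9
After SELECT (1 rows):
cities.yr | teams.score
7 | 2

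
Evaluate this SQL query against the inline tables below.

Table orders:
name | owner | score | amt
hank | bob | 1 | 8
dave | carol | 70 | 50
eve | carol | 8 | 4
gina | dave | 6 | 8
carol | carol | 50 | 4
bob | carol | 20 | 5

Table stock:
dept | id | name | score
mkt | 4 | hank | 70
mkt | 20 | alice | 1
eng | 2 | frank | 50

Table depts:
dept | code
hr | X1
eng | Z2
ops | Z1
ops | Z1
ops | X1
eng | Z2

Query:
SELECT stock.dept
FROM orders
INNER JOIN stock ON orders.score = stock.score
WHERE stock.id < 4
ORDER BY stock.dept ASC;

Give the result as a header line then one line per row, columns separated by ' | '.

== RESULT ==
stock.dept
eng

Derivation:
After JOIN stock (3 rows):
orders.name | orders.owner | orders.score | orders.amt | stock.dept | stock.id | stock.name | stock.score
hank | bob | 1 | 8 | mkt | 20 | alice | 1
dave | carol | 70 | 50 | mkt | 4 | hank | 70
carol | carol | 50 | 4 | eng | 2 | frank | 50
After WHERE (1 rows):
orders.name | orders.owner | orders.score | orders.amt | stock.dept | stock.id | stock.name | stock.score
carol | carol | 50 | 4 | eng | 2 | frank | 50
After SELECT (1 rows):
stock.dept
eng
After ORDER BY (1 rows):
stock.dept
eng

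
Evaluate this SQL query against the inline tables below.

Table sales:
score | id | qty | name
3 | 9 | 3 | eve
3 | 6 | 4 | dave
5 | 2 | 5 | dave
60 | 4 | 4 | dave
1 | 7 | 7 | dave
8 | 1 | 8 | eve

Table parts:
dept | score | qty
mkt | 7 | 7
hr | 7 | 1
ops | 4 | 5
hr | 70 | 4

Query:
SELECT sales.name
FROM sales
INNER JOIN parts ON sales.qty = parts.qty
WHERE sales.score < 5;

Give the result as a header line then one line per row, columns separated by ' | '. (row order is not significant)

After JOIN parts (4 rows):
sales.score | sales.id | sales.qty | sales.name | parts.dept | parts.score | parts.qty
3 | 6 | 4 | dave | hr | 70 | 4
5 | 2 | 5 | dave | ops | 4 | 5
60 | 4 | 4 | dave | hr | 70 | 4
1 | 7 | 7 | dave | mkt | 7 | 7
After WHERE (2 rows):
sales.score | sales.id | sales.qty | sales.name | parts.dept | parts.score | parts.qty
3 | 6 | 4 | dave | hr | 70 | 4
1 | 7 | 7 | dave | mkt | 7 | 7
After SELECT (2 rows):
sales.name
dave
dave

== RESULT ==
sales.name
dave
dave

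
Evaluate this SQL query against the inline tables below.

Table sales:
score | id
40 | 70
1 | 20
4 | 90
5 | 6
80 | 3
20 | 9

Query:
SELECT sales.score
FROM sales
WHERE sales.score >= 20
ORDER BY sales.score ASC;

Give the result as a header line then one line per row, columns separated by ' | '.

After WHERE (3 rows):
sales.score | sales.id
40 | 70
80 | 3
20 | 9
After SELECT (3 rows):
sales.score
40
80
20
After ORDER BY (3 rows):
sales.score
20
40
80

== RESULT ==
sales.score
20
40
80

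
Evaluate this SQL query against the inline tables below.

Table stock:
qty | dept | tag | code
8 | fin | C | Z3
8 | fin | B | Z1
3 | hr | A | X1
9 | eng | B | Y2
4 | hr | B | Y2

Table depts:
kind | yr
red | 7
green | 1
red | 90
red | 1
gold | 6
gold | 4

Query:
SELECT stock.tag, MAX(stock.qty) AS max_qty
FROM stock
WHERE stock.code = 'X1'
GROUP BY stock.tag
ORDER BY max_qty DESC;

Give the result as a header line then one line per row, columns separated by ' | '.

== RESULT ==
stock.tag | max_qty
A | 3

Derivation:
After WHERE (1 rows):
stock.qty | stock.dept | stock.tag | stock.code
3 | hr | A | X1
After GROUP BY (1 rows):
stock.tag | max_qty
A | 3
After ORDER BY (1 rows):
stock.tag | max_qty
A | 3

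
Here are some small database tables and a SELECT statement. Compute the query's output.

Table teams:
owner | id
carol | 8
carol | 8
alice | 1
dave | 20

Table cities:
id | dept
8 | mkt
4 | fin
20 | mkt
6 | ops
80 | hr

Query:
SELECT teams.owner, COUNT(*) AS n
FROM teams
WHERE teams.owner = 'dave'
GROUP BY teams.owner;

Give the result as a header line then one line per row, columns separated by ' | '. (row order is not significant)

== RESULT ==
teams.owner | n
dave | 1

Derivation:
After WHERE (1 rows):
teams.owner | teams.id
dave | 20
After GROUP BY (1 rows):
teams.owner | n
dave | 1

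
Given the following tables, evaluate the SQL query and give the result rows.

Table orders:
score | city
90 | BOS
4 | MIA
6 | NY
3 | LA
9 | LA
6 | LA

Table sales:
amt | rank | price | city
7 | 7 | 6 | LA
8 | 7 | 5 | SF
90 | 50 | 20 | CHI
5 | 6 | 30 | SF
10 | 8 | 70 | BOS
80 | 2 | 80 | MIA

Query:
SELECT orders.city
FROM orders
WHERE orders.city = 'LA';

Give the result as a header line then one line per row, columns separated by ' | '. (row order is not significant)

After WHERE (3 rows):
orders.score | orders.city
3 | LA
9 | LA
6 | LA
After SELECT (3 rows):
orders.city
LA
LA
LA

== RESULT ==
orders.city
LA
LA
LA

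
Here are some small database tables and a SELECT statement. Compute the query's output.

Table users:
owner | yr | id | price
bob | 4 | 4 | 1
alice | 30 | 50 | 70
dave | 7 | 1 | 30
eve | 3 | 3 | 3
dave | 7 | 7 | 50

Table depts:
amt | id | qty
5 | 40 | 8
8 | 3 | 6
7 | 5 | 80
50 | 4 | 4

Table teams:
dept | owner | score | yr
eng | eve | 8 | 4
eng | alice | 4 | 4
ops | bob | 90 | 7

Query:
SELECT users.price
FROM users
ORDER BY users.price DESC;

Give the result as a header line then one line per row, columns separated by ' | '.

After SELECT (5 rows):
users.price
1
70
30
3
50
After ORDER BY (5 rows):
users.price
70
50
30
3
1

== RESULT ==
users.price
70
50
30
3
1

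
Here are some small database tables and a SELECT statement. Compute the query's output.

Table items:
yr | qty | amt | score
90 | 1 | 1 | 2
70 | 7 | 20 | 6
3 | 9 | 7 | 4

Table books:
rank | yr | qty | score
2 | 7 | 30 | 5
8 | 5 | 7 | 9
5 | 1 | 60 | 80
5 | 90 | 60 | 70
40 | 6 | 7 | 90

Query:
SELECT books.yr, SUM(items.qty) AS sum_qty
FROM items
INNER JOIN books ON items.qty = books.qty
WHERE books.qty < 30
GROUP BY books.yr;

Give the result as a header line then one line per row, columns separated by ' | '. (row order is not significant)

After JOIN books (2 rows):
items.yr | items.qty | items.amt | items.score | books.rank | books.yr | books.qty | books.score
70 | 7 | 20 | 6 | 8 | 5 | 7 | 9
70 | 7 | 20 | 6 | 40 | 6 | 7 | 90
After WHERE (2 rows):
items.yr | items.qty | items.amt | items.score | books.rank | books.yr | books.qty | books.score
70 | 7 | 20 | 6 | 8 | 5 | 7 | 9
70 | 7 | 20 | 6 | 40 | 6 | 7 | 90
After GROUP BY (2 rows):
books.yr | sum_qty
5 | 7
6 | 7

== RESULT ==
books.yr | sum_qty
5 | 7
6 | 7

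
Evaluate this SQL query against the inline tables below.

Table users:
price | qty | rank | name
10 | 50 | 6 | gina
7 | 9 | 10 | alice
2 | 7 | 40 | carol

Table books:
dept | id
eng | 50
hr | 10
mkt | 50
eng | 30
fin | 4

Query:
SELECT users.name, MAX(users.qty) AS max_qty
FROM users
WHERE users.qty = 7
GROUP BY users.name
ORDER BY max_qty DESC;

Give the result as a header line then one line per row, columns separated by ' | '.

== RESULT ==
users.name | max_qty
carol | 7

Derivation:
After WHERE (1 rows):
users.price | users.qty | users.rank | users.name
2 | 7 | 40 | carol
After GROUP BY (1 rows):
users.name | max_qty
carol | 7
After ORDER BY (1 rows):
users.name | max_qty
carol | 7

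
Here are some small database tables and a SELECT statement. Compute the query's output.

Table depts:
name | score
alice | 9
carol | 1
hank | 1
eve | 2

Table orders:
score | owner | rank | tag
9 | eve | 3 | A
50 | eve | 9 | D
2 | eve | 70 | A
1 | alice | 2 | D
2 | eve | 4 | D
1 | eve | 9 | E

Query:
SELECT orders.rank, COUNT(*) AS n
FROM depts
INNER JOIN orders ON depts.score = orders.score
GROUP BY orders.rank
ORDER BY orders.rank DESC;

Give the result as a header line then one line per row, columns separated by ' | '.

== RESULT ==
orders.rank | n
70 | 1
9 | 2
4 | 1
3 | 1
2 | 2

Derivation:
After JOIN orders (7 rows):
depts.name | depts.score | orders.score | orders.owner | orders.rank | orders.tag
alice | 9 | 9 | eve | 3 | A
carol | 1 | 1 | alice | 2 | D
carol | 1 | 1 | eve | 9 | E
hank | 1 | 1 | alice | 2 | D
hank | 1 | 1 | eve | 9 | E
eve | 2 | 2 | eve | 70 | A
eve | 2 | 2 | eve | 4 | D
After GROUP BY (5 rows):
orders.rank | n
3 | 1
2 | 2
9 | 2
70 | 1
4 | 1
After ORDER BY (5 rows):
orders.rank | n
70 | 1
9 | 2
4 | 1
3 | 1
2 | 2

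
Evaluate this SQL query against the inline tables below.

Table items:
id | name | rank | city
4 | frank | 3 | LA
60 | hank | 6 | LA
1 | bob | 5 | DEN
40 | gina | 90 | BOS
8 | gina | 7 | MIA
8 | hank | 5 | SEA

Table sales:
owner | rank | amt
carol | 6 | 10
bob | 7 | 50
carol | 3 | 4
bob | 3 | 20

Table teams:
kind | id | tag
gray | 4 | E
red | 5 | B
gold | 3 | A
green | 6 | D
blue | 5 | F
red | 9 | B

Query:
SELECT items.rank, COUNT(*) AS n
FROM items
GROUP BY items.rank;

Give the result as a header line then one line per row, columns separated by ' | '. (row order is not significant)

After GROUP BY (5 rows):
items.rank | n
3 | 1
6 | 1
5 | 2
90 | 1
7 | 1

== RESULT ==
items.rank | n
3 | 1
6 | 1
5 | 2
90 | 1
7 | 1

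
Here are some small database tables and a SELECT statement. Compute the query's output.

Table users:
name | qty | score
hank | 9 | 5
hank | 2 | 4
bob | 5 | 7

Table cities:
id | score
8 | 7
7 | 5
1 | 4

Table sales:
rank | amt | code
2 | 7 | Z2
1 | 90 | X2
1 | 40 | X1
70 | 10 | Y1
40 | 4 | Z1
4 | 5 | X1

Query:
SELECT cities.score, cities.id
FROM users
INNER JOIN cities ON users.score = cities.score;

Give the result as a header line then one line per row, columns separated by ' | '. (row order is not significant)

After JOIN cities (3 rows):
users.name | users.qty | users.score | cities.id | cities.score
hank | 9 | 5 | 7 | 5
hank | 2 | 4 | 1 | 4
bob | 5 | 7 | 8 | 7
After SELECT (3 rows):
cities.score | cities.id
5 | 7
4 | 1
7 | 8

== RESULT ==
cities.score | cities.id
5 | 7
4 | 1
7 | 8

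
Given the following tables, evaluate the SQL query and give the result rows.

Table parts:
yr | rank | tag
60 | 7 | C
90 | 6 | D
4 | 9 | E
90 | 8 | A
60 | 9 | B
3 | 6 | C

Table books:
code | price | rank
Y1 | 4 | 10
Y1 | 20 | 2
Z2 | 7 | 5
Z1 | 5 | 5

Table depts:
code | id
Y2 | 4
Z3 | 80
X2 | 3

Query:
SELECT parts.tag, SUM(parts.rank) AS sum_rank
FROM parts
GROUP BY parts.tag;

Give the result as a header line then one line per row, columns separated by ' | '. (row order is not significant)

== RESULT ==
parts.tag | sum_rank
C | 13
D | 6
E | 9
A | 8
B | 9

Derivation:
After GROUP BY (5 rows):
parts.tag | sum_rank
C | 13
D | 6
E | 9
A | 8
B | 9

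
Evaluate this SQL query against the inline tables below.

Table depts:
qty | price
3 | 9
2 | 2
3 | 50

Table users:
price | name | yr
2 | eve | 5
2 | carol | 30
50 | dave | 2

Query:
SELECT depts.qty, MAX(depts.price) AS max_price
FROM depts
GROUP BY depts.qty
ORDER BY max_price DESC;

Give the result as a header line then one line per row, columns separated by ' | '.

== RESULT ==
depts.qty | max_price
3 | 50
2 | 2

Derivation:
After GROUP BY (2 rows):
depts.qty | max_price
3 | 50
2 | 2
After ORDER BY (2 rows):
depts.qty | max_price
3 | 50
2 | 2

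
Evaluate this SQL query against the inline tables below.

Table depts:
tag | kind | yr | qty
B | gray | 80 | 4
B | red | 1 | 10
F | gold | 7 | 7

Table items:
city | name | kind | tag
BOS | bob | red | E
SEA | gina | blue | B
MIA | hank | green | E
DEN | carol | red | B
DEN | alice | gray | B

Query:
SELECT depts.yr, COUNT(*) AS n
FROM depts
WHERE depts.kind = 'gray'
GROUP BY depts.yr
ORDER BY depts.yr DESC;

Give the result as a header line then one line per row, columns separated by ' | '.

== RESULT ==
depts.yr | n
80 | 1

Derivation:
After WHERE (1 rows):
depts.tag | depts.kind | depts.yr | depts.qty
B | gray | 80 | 4
After GROUP BY (1 rows):
depts.yr | n
80 | 1
After ORDER BY (1 rows):
depts.yr | n
80 | 1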